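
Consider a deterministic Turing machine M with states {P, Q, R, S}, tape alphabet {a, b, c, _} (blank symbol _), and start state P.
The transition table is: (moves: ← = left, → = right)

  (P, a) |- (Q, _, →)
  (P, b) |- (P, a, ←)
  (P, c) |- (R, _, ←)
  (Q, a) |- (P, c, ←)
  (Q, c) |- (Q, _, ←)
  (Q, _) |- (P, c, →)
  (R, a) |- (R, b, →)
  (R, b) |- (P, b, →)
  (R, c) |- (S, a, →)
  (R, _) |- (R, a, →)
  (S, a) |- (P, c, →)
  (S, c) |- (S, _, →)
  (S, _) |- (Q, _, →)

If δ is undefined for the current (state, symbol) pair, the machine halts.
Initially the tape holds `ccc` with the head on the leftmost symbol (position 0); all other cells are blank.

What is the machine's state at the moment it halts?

state=P head=0 tape=_[c]cc___   (P,c)→(R,_,←)
state=R head=-1 tape=[_]_cc___   (R,_)→(R,a,→)
state=R head=0 tape=a[_]cc___   (R,_)→(R,a,→)
state=R head=1 tape=aa[c]c___   (R,c)→(S,a,→)
state=S head=2 tape=aaa[c]___   (S,c)→(S,_,→)
state=S head=3 tape=aaa_[_]__   (S,_)→(Q,_,→)
state=Q head=4 tape=aaa__[_]_   (Q,_)→(P,c,→)
state=P head=5 tape=aaa__c[_]
No transition is defined for (P, _); M halts in state P.

P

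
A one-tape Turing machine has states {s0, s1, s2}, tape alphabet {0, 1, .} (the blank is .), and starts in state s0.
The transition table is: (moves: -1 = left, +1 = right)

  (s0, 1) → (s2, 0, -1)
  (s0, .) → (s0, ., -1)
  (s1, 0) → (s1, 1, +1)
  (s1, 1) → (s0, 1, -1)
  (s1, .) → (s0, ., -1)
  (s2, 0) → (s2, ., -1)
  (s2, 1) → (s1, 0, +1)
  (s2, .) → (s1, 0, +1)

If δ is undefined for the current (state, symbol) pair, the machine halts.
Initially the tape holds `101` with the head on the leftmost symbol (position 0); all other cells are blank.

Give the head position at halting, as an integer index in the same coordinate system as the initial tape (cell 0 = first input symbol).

state=s0 head=0 tape=..[1]01   (s0,1)→(s2,0,-1)
state=s2 head=-1 tape=.[.]001   (s2,.)→(s1,0,+1)
state=s1 head=0 tape=.0[0]01   (s1,0)→(s1,1,+1)
state=s1 head=1 tape=.01[0]1   (s1,0)→(s1,1,+1)
state=s1 head=2 tape=.011[1]   (s1,1)→(s0,1,-1)
state=s0 head=1 tape=.01[1]1   (s0,1)→(s2,0,-1)
state=s2 head=0 tape=.0[1]01   (s2,1)→(s1,0,+1)
state=s1 head=1 tape=.00[0]1   (s1,0)→(s1,1,+1)
state=s1 head=2 tape=.001[1]   (s1,1)→(s0,1,-1)
state=s0 head=1 tape=.00[1]1   (s0,1)→(s2,0,-1)
state=s2 head=0 tape=.0[0]01   (s2,0)→(s2,.,-1)
state=s2 head=-1 tape=.[0].01   (s2,0)→(s2,.,-1)
state=s2 head=-2 tape=[.]..01   (s2,.)→(s1,0,+1)
state=s1 head=-1 tape=0[.].01   (s1,.)→(s0,.,-1)
state=s0 head=-2 tape=[0]..01
At halt the head is at cell -2.

-2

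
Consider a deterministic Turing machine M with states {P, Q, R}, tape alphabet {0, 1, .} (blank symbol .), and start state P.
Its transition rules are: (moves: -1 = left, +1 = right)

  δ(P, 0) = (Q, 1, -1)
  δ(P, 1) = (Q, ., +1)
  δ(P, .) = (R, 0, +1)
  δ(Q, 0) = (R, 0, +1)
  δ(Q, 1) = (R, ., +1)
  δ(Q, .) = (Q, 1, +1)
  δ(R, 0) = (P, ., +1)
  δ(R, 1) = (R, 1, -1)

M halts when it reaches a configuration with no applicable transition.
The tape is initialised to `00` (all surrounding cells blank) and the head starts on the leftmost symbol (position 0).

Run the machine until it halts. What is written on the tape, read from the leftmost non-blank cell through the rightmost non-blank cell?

state=P head=0 tape=.[0]0..   (P,0)→(Q,1,-1)
state=Q head=-1 tape=[.]10..   (Q,.)→(Q,1,+1)
state=Q head=0 tape=1[1]0..   (Q,1)→(R,.,+1)
state=R head=1 tape=1.[0]..   (R,0)→(P,.,+1)
state=P head=2 tape=1..[.].   (P,.)→(R,0,+1)
state=R head=3 tape=1..0[.]
The non-blank tape span at halt is 1..0.

1..0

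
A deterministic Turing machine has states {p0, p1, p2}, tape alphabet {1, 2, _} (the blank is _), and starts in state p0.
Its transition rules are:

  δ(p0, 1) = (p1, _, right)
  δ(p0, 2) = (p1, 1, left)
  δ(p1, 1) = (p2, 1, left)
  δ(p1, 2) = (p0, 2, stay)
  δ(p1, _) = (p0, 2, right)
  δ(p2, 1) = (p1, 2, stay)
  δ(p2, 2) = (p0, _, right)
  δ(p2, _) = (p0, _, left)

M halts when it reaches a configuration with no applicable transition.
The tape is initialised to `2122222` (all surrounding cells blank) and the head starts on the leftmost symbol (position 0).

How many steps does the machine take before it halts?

31

state=p0 head=0 tape=__[2]122222__   (p0,2)→(p1,1,left)
state=p1 head=-1 tape=_[_]1122222__   (p1,_)→(p0,2,right)
state=p0 head=0 tape=_2[1]122222__   (p0,1)→(p1,_,right)
state=p1 head=1 tape=_2_[1]22222__   (p1,1)→(p2,1,left)
state=p2 head=0 tape=_2[_]122222__   (p2,_)→(p0,_,left)
state=p0 head=-1 tape=_[2]_122222__   (p0,2)→(p1,1,left)
state=p1 head=-2 tape=[_]1_122222__   (p1,_)→(p0,2,right)
state=p0 head=-1 tape=2[1]_122222__   (p0,1)→(p1,_,right)
state=p1 head=0 tape=2_[_]122222__   (p1,_)→(p0,2,right)
state=p0 head=1 tape=2_2[1]22222__   (p0,1)→(p1,_,right)
state=p1 head=2 tape=2_2_[2]2222__   (p1,2)→(p0,2,stay)
state=p0 head=2 tape=2_2_[2]2222__   (p0,2)→(p1,1,left)
state=p1 head=1 tape=2_2[_]12222__   (p1,_)→(p0,2,right)
state=p0 head=2 tape=2_22[1]2222__   (p0,1)→(p1,_,right)
state=p1 head=3 tape=2_22_[2]222__   (p1,2)→(p0,2,stay)
state=p0 head=3 tape=2_22_[2]222__   (p0,2)→(p1,1,left)
state=p1 head=2 tape=2_22[_]1222__   (p1,_)→(p0,2,right)
state=p0 head=3 tape=2_222[1]222__   (p0,1)→(p1,_,right)
state=p1 head=4 tape=2_222_[2]22__   (p1,2)→(p0,2,stay)
state=p0 head=4 tape=2_222_[2]22__   (p0,2)→(p1,1,left)
state=p1 head=3 tape=2_222[_]122__   (p1,_)→(p0,2,right)
state=p0 head=4 tape=2_2222[1]22__   (p0,1)→(p1,_,right)
state=p1 head=5 tape=2_2222_[2]2__   (p1,2)→(p0,2,stay)
state=p0 head=5 tape=2_2222_[2]2__   (p0,2)→(p1,1,left)
state=p1 head=4 tape=2_2222[_]12__   (p1,_)→(p0,2,right)
state=p0 head=5 tape=2_22222[1]2__   (p0,1)→(p1,_,right)
state=p1 head=6 tape=2_22222_[2]__   (p1,2)→(p0,2,stay)
state=p0 head=6 tape=2_22222_[2]__   (p0,2)→(p1,1,left)
state=p1 head=5 tape=2_22222[_]1__   (p1,_)→(p0,2,right)
state=p0 head=6 tape=2_222222[1]__   (p0,1)→(p1,_,right)
state=p1 head=7 tape=2_222222_[_]_   (p1,_)→(p0,2,right)
state=p0 head=8 tape=2_222222_2[_]
M halts after 31 transitions.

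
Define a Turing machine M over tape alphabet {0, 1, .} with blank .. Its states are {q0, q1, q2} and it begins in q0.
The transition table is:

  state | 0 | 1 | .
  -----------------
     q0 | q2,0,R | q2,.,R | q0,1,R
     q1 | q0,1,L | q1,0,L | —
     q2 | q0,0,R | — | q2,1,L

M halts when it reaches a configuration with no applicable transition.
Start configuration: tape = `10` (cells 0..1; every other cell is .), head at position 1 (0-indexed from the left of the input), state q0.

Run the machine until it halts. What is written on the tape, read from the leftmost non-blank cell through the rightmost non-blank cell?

10.1

state=q0 head=1 tape=1[0]..   (q0,0)→(q2,0,R)
state=q2 head=2 tape=10[.].   (q2,.)→(q2,1,L)
state=q2 head=1 tape=1[0]1.   (q2,0)→(q0,0,R)
state=q0 head=2 tape=10[1].   (q0,1)→(q2,.,R)
state=q2 head=3 tape=10.[.]   (q2,.)→(q2,1,L)
state=q2 head=2 tape=10[.]1   (q2,.)→(q2,1,L)
state=q2 head=1 tape=1[0]11   (q2,0)→(q0,0,R)
state=q0 head=2 tape=10[1]1   (q0,1)→(q2,.,R)
state=q2 head=3 tape=10.[1]
The non-blank tape span at halt is 10.1.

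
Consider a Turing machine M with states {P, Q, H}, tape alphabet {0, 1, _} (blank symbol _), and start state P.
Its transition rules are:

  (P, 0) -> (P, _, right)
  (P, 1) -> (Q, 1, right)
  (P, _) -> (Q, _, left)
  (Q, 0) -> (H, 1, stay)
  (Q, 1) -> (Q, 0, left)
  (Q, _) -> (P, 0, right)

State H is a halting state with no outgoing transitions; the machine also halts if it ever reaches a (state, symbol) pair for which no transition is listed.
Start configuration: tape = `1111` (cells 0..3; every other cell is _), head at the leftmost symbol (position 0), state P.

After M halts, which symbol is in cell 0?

_

state=P head=0 tape=_[1]111_   (P,1)→(Q,1,right)
state=Q head=1 tape=_1[1]11_   (Q,1)→(Q,0,left)
state=Q head=0 tape=_[1]011_   (Q,1)→(Q,0,left)
state=Q head=-1 tape=[_]0011_   (Q,_)→(P,0,right)
state=P head=0 tape=0[0]011_   (P,0)→(P,_,right)
state=P head=1 tape=0_[0]11_   (P,0)→(P,_,right)
state=P head=2 tape=0__[1]1_   (P,1)→(Q,1,right)
state=Q head=3 tape=0__1[1]_   (Q,1)→(Q,0,left)
state=Q head=2 tape=0__[1]0_   (Q,1)→(Q,0,left)
state=Q head=1 tape=0_[_]00_   (Q,_)→(P,0,right)
state=P head=2 tape=0_0[0]0_   (P,0)→(P,_,right)
state=P head=3 tape=0_0_[0]_   (P,0)→(P,_,right)
state=P head=4 tape=0_0__[_]   (P,_)→(Q,_,left)
state=Q head=3 tape=0_0_[_]_   (Q,_)→(P,0,right)
state=P head=4 tape=0_0_0[_]   (P,_)→(Q,_,left)
state=Q head=3 tape=0_0_[0]_   (Q,0)→(H,1,stay)
state=H head=3 tape=0_0_[1]_
Cell 0 holds _ when M halts.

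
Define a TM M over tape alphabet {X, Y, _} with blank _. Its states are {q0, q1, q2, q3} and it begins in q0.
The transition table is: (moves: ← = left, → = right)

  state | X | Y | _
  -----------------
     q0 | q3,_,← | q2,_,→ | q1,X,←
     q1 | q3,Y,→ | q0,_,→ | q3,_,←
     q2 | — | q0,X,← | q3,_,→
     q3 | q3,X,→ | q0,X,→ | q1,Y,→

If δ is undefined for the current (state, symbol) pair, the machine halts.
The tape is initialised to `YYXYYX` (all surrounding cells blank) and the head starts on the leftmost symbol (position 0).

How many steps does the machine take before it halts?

q0 | __[Y]YXYYX   read Y → write _, move →, go to q2
q2 | ___[Y]XYYX   read Y → write X, move ←, go to q0
q0 | __[_]XXYYX   read _ → write X, move ←, go to q1
q1 | _[_]XXXYYX   read _ → write _, move ←, go to q3
q3 | [_]_XXXYYX   read _ → write Y, move →, go to q1
q1 | Y[_]XXXYYX   read _ → write _, move ←, go to q3
q3 | [Y]_XXXYYX   read Y → write X, move →, go to q0
q0 | X[_]XXXYYX   read _ → write X, move ←, go to q1
q1 | [X]XXXXYYX   read X → write Y, move →, go to q3
q3 | Y[X]XXXYYX   read X → write X, move →, go to q3
q3 | YX[X]XXYYX   read X → write X, move →, go to q3
q3 | YXX[X]XYYX   read X → write X, move →, go to q3
q3 | YXXX[X]YYX   read X → write X, move →, go to q3
q3 | YXXXX[Y]YX   read Y → write X, move →, go to q0
q0 | YXXXXX[Y]X   read Y → write _, move →, go to q2
q2 | YXXXXX_[X]
M halts after 15 transitions.

15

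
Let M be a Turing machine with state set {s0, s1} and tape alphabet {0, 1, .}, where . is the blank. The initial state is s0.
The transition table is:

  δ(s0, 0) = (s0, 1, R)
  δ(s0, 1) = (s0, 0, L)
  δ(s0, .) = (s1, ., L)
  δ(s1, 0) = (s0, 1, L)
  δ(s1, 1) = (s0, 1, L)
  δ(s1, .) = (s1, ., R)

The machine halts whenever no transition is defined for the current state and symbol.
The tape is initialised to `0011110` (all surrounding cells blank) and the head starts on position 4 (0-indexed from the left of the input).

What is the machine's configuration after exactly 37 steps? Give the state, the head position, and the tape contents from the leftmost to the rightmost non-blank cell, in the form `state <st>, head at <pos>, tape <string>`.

state=s0 head=4 tape=..0011[1]10.   (s0,1)→(s0,0,L)
state=s0 head=3 tape=..001[1]010.   (s0,1)→(s0,0,L)
state=s0 head=2 tape=..00[1]0010.   (s0,1)→(s0,0,L)
state=s0 head=1 tape=..0[0]00010.   (s0,0)→(s0,1,R)
state=s0 head=2 tape=..01[0]0010.   (s0,0)→(s0,1,R)
state=s0 head=3 tape=..011[0]010.   (s0,0)→(s0,1,R)
state=s0 head=4 tape=..0111[0]10.   (s0,0)→(s0,1,R)
state=s0 head=5 tape=..01111[1]0.   (s0,1)→(s0,0,L)
state=s0 head=4 tape=..0111[1]00.   (s0,1)→(s0,0,L)
state=s0 head=3 tape=..011[1]000.   (s0,1)→(s0,0,L)
state=s0 head=2 tape=..01[1]0000.   (s0,1)→(s0,0,L)
state=s0 head=1 tape=..0[1]00000.   (s0,1)→(s0,0,L)
state=s0 head=0 tape=..[0]000000.   (s0,0)→(s0,1,R)
state=s0 head=1 tape=..1[0]00000.   (s0,0)→(s0,1,R)
state=s0 head=2 tape=..11[0]0000.   (s0,0)→(s0,1,R)
state=s0 head=3 tape=..111[0]000.   (s0,0)→(s0,1,R)
state=s0 head=4 tape=..1111[0]00.   (s0,0)→(s0,1,R)
state=s0 head=5 tape=..11111[0]0.   (s0,0)→(s0,1,R)
state=s0 head=6 tape=..111111[0].   (s0,0)→(s0,1,R)
state=s0 head=7 tape=..1111111[.]   (s0,.)→(s1,.,L)
state=s1 head=6 tape=..111111[1].   (s1,1)→(s0,1,L)
state=s0 head=5 tape=..11111[1]1.   (s0,1)→(s0,0,L)
state=s0 head=4 tape=..1111[1]01.   (s0,1)→(s0,0,L)
state=s0 head=3 tape=..111[1]001.   (s0,1)→(s0,0,L)
state=s0 head=2 tape=..11[1]0001.   (s0,1)→(s0,0,L)
state=s0 head=1 tape=..1[1]00001.   (s0,1)→(s0,0,L)
state=s0 head=0 tape=..[1]000001.   (s0,1)→(s0,0,L)
state=s0 head=-1 tape=.[.]0000001.   (s0,.)→(s1,.,L)
state=s1 head=-2 tape=[.].0000001.   (s1,.)→(s1,.,R)
state=s1 head=-1 tape=.[.]0000001.   (s1,.)→(s1,.,R)
state=s1 head=0 tape=..[0]000001.   (s1,0)→(s0,1,L)
state=s0 head=-1 tape=.[.]1000001.   (s0,.)→(s1,.,L)
state=s1 head=-2 tape=[.].1000001.   (s1,.)→(s1,.,R)
state=s1 head=-1 tape=.[.]1000001.   (s1,.)→(s1,.,R)
state=s1 head=0 tape=..[1]000001.   (s1,1)→(s0,1,L)
state=s0 head=-1 tape=.[.]1000001.   (s0,.)→(s1,.,L)
state=s1 head=-2 tape=[.].1000001.   (s1,.)→(s1,.,R)
state=s1 head=-1 tape=.[.]1000001.
After 37 steps: state s1, head at -1, tape 1000001.

state s1, head at -1, tape 1000001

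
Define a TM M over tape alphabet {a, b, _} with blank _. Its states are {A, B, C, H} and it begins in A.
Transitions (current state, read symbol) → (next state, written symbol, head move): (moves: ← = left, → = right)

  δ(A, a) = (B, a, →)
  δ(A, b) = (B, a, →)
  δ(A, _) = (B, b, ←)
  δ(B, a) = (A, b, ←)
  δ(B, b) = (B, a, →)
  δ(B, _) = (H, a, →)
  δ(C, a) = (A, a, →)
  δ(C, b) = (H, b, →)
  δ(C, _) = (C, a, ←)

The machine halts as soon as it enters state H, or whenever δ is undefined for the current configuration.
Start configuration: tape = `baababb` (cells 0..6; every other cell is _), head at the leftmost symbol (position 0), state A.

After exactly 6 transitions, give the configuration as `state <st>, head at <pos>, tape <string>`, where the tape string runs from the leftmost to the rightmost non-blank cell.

state=A head=0 tape=[b]aababb   (A,b)→(B,a,→)
state=B head=1 tape=a[a]ababb   (B,a)→(A,b,←)
state=A head=0 tape=[a]bababb   (A,a)→(B,a,→)
state=B head=1 tape=a[b]ababb   (B,b)→(B,a,→)
state=B head=2 tape=aa[a]babb   (B,a)→(A,b,←)
state=A head=1 tape=a[a]bbabb   (A,a)→(B,a,→)
state=B head=2 tape=aa[b]babb
After 6 steps: state B, head at 2, tape aabbabb.

state B, head at 2, tape aabbabb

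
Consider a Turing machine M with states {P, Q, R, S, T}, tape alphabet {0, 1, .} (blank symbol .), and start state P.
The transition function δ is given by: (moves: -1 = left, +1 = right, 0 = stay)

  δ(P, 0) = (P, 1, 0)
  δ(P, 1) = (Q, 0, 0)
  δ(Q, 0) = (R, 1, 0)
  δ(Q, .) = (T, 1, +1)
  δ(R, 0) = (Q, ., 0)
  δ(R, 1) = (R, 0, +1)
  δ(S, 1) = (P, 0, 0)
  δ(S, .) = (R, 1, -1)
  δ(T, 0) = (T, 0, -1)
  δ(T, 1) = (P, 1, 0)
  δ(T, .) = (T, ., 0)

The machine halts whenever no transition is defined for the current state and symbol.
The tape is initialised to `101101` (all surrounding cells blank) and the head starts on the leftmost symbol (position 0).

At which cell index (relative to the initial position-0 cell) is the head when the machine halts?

6

state=P head=0 tape=[1]01101.   (P,1)→(Q,0,0)
state=Q head=0 tape=[0]01101.   (Q,0)→(R,1,0)
state=R head=0 tape=[1]01101.   (R,1)→(R,0,+1)
state=R head=1 tape=0[0]1101.   (R,0)→(Q,.,0)
state=Q head=1 tape=0[.]1101.   (Q,.)→(T,1,+1)
state=T head=2 tape=01[1]101.   (T,1)→(P,1,0)
state=P head=2 tape=01[1]101.   (P,1)→(Q,0,0)
state=Q head=2 tape=01[0]101.   (Q,0)→(R,1,0)
state=R head=2 tape=01[1]101.   (R,1)→(R,0,+1)
state=R head=3 tape=010[1]01.   (R,1)→(R,0,+1)
state=R head=4 tape=0100[0]1.   (R,0)→(Q,.,0)
state=Q head=4 tape=0100[.]1.   (Q,.)→(T,1,+1)
state=T head=5 tape=01001[1].   (T,1)→(P,1,0)
state=P head=5 tape=01001[1].   (P,1)→(Q,0,0)
state=Q head=5 tape=01001[0].   (Q,0)→(R,1,0)
state=R head=5 tape=01001[1].   (R,1)→(R,0,+1)
state=R head=6 tape=010010[.]
At halt the head is at cell 6.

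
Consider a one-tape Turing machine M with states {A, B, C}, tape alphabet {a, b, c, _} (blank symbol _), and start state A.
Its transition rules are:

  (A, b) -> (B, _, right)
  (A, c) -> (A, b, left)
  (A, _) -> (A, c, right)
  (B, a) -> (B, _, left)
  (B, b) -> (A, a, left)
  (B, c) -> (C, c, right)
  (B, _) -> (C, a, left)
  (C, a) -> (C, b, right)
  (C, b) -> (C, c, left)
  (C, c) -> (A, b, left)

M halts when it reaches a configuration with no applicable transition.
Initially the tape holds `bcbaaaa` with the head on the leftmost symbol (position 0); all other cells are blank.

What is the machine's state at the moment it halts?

C

A | [b]cbaaaa_   read b → write _, move right, go to B
B | _[c]baaaa_   read c → write c, move right, go to C
C | _c[b]aaaa_   read b → write c, move left, go to C
C | _[c]caaaa_   read c → write b, move left, go to A
A | [_]bcaaaa_   read _ → write c, move right, go to A
A | c[b]caaaa_   read b → write _, move right, go to B
B | c_[c]aaaa_   read c → write c, move right, go to C
C | c_c[a]aaa_   read a → write b, move right, go to C
C | c_cb[a]aa_   read a → write b, move right, go to C
C | c_cbb[a]a_   read a → write b, move right, go to C
C | c_cbbb[a]_   read a → write b, move right, go to C
C | c_cbbbb[_]
No transition is defined for (C, _); M halts in state C.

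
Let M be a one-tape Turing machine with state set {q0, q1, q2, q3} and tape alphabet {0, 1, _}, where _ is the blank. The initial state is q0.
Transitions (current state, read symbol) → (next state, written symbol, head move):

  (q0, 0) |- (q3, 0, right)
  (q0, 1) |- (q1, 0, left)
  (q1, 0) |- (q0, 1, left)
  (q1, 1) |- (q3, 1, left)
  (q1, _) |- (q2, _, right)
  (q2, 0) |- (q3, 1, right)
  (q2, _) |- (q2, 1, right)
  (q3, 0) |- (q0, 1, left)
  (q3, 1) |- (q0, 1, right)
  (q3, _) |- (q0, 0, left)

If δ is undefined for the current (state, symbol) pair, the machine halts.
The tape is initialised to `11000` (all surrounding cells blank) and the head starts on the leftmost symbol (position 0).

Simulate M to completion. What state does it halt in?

q0 | _[1]1000__   read 1 → write 0, move left, go to q1
q1 | [_]01000__   read _ → write _, move right, go to q2
q2 | _[0]1000__   read 0 → write 1, move right, go to q3
q3 | _1[1]000__   read 1 → write 1, move right, go to q0
q0 | _11[0]00__   read 0 → write 0, move right, go to q3
q3 | _110[0]0__   read 0 → write 1, move left, go to q0
q0 | _11[0]10__   read 0 → write 0, move right, go to q3
q3 | _110[1]0__   read 1 → write 1, move right, go to q0
q0 | _1101[0]__   read 0 → write 0, move right, go to q3
q3 | _11010[_]_   read _ → write 0, move left, go to q0
q0 | _1101[0]0_   read 0 → write 0, move right, go to q3
q3 | _11010[0]_   read 0 → write 1, move left, go to q0
q0 | _1101[0]1_   read 0 → write 0, move right, go to q3
q3 | _11010[1]_   read 1 → write 1, move right, go to q0
q0 | _110101[_]
No transition is defined for (q0, _); M halts in state q0.

q0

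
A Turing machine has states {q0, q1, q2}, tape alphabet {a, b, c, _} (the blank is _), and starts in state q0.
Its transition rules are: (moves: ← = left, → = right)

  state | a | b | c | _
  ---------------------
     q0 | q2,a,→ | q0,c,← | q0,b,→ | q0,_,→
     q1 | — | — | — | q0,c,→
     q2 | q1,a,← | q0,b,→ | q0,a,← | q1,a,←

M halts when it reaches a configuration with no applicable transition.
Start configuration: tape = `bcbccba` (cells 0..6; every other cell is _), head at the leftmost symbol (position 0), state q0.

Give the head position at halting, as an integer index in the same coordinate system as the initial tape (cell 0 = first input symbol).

6

state=q0 head=0 tape=_[b]cbccba_   (q0,b)→(q0,c,←)
state=q0 head=-1 tape=[_]ccbccba_   (q0,_)→(q0,_,→)
state=q0 head=0 tape=_[c]cbccba_   (q0,c)→(q0,b,→)
state=q0 head=1 tape=_b[c]bccba_   (q0,c)→(q0,b,→)
state=q0 head=2 tape=_bb[b]ccba_   (q0,b)→(q0,c,←)
state=q0 head=1 tape=_b[b]cccba_   (q0,b)→(q0,c,←)
state=q0 head=0 tape=_[b]ccccba_   (q0,b)→(q0,c,←)
state=q0 head=-1 tape=[_]cccccba_   (q0,_)→(q0,_,→)
state=q0 head=0 tape=_[c]ccccba_   (q0,c)→(q0,b,→)
state=q0 head=1 tape=_b[c]cccba_   (q0,c)→(q0,b,→)
state=q0 head=2 tape=_bb[c]ccba_   (q0,c)→(q0,b,→)
state=q0 head=3 tape=_bbb[c]cba_   (q0,c)→(q0,b,→)
state=q0 head=4 tape=_bbbb[c]ba_   (q0,c)→(q0,b,→)
state=q0 head=5 tape=_bbbbb[b]a_   (q0,b)→(q0,c,←)
state=q0 head=4 tape=_bbbb[b]ca_   (q0,b)→(q0,c,←)
state=q0 head=3 tape=_bbb[b]cca_   (q0,b)→(q0,c,←)
state=q0 head=2 tape=_bb[b]ccca_   (q0,b)→(q0,c,←)
state=q0 head=1 tape=_b[b]cccca_   (q0,b)→(q0,c,←)
state=q0 head=0 tape=_[b]ccccca_   (q0,b)→(q0,c,←)
state=q0 head=-1 tape=[_]cccccca_   (q0,_)→(q0,_,→)
state=q0 head=0 tape=_[c]ccccca_   (q0,c)→(q0,b,→)
state=q0 head=1 tape=_b[c]cccca_   (q0,c)→(q0,b,→)
state=q0 head=2 tape=_bb[c]ccca_   (q0,c)→(q0,b,→)
state=q0 head=3 tape=_bbb[c]cca_   (q0,c)→(q0,b,→)
state=q0 head=4 tape=_bbbb[c]ca_   (q0,c)→(q0,b,→)
state=q0 head=5 tape=_bbbbb[c]a_   (q0,c)→(q0,b,→)
state=q0 head=6 tape=_bbbbbb[a]_   (q0,a)→(q2,a,→)
state=q2 head=7 tape=_bbbbbba[_]   (q2,_)→(q1,a,←)
state=q1 head=6 tape=_bbbbbb[a]a
At halt the head is at cell 6.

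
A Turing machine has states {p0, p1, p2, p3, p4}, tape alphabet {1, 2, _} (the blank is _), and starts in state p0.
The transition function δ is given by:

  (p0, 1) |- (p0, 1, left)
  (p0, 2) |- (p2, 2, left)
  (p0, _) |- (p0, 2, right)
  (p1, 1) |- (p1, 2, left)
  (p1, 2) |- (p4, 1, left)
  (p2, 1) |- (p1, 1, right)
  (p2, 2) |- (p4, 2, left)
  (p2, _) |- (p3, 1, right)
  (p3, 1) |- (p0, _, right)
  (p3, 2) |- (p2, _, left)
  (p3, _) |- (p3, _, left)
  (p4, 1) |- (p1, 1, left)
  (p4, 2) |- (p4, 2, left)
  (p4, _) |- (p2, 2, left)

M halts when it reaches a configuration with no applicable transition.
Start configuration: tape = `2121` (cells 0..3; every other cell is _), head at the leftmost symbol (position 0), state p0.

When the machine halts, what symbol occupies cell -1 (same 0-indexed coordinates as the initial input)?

state=p0 head=0 tape=_[2]121   (p0,2)→(p2,2,left)
state=p2 head=-1 tape=[_]2121   (p2,_)→(p3,1,right)
state=p3 head=0 tape=1[2]121   (p3,2)→(p2,_,left)
state=p2 head=-1 tape=[1]_121   (p2,1)→(p1,1,right)
state=p1 head=0 tape=1[_]121
Cell -1 holds 1 when M halts.

1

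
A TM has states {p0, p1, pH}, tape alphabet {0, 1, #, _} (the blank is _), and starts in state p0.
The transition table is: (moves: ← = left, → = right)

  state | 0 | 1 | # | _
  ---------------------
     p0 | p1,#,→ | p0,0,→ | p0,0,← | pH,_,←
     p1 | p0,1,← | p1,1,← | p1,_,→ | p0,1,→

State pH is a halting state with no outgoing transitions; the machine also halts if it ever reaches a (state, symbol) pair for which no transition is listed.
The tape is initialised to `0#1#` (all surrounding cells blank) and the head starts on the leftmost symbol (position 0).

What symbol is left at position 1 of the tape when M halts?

state=p0 head=0 tape=[0]#1#_   (p0,0)→(p1,#,→)
state=p1 head=1 tape=#[#]1#_   (p1,#)→(p1,_,→)
state=p1 head=2 tape=#_[1]#_   (p1,1)→(p1,1,←)
state=p1 head=1 tape=#[_]1#_   (p1,_)→(p0,1,→)
state=p0 head=2 tape=#1[1]#_   (p0,1)→(p0,0,→)
state=p0 head=3 tape=#10[#]_   (p0,#)→(p0,0,←)
state=p0 head=2 tape=#1[0]0_   (p0,0)→(p1,#,→)
state=p1 head=3 tape=#1#[0]_   (p1,0)→(p0,1,←)
state=p0 head=2 tape=#1[#]1_   (p0,#)→(p0,0,←)
state=p0 head=1 tape=#[1]01_   (p0,1)→(p0,0,→)
state=p0 head=2 tape=#0[0]1_   (p0,0)→(p1,#,→)
state=p1 head=3 tape=#0#[1]_   (p1,1)→(p1,1,←)
state=p1 head=2 tape=#0[#]1_   (p1,#)→(p1,_,→)
state=p1 head=3 tape=#0_[1]_   (p1,1)→(p1,1,←)
state=p1 head=2 tape=#0[_]1_   (p1,_)→(p0,1,→)
state=p0 head=3 tape=#01[1]_   (p0,1)→(p0,0,→)
state=p0 head=4 tape=#010[_]   (p0,_)→(pH,_,←)
state=pH head=3 tape=#01[0]_
Cell 1 holds 0 when M halts.

0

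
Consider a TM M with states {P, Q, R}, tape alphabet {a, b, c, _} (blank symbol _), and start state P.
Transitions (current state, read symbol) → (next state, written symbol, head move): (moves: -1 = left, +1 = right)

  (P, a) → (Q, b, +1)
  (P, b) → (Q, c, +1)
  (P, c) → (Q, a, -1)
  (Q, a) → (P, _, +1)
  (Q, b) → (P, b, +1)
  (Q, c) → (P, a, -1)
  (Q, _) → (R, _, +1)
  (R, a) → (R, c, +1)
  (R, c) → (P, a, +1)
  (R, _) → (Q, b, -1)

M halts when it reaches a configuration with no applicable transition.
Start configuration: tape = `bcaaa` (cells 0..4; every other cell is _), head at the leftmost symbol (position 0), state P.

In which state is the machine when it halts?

state=P head=0 tape=_[b]caaa_   (P,b)→(Q,c,+1)
state=Q head=1 tape=_c[c]aaa_   (Q,c)→(P,a,-1)
state=P head=0 tape=_[c]aaaa_   (P,c)→(Q,a,-1)
state=Q head=-1 tape=[_]aaaaa_   (Q,_)→(R,_,+1)
state=R head=0 tape=_[a]aaaa_   (R,a)→(R,c,+1)
state=R head=1 tape=_c[a]aaa_   (R,a)→(R,c,+1)
state=R head=2 tape=_cc[a]aa_   (R,a)→(R,c,+1)
state=R head=3 tape=_ccc[a]a_   (R,a)→(R,c,+1)
state=R head=4 tape=_cccc[a]_   (R,a)→(R,c,+1)
state=R head=5 tape=_ccccc[_]   (R,_)→(Q,b,-1)
state=Q head=4 tape=_cccc[c]b   (Q,c)→(P,a,-1)
state=P head=3 tape=_ccc[c]ab   (P,c)→(Q,a,-1)
state=Q head=2 tape=_cc[c]aab   (Q,c)→(P,a,-1)
state=P head=1 tape=_c[c]aaab   (P,c)→(Q,a,-1)
state=Q head=0 tape=_[c]aaaab   (Q,c)→(P,a,-1)
state=P head=-1 tape=[_]aaaaab
No transition is defined for (P, _); M halts in state P.

P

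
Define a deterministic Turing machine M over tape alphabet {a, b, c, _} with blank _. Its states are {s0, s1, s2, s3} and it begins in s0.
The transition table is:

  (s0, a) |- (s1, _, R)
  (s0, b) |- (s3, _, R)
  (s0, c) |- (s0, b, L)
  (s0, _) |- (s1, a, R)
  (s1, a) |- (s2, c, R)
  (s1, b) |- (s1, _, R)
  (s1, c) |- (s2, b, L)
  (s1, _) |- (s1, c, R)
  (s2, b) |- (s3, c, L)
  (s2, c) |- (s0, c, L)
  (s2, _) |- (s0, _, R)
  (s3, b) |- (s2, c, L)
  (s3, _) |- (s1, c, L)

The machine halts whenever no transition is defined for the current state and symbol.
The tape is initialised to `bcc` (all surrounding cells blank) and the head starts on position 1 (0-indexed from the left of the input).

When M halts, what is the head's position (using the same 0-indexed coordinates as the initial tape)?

s0 | b[c]c_   read c → write b, move L, go to s0
s0 | [b]bc_   read b → write _, move R, go to s3
s3 | _[b]c_   read b → write c, move L, go to s2
s2 | [_]cc_   read _ → write _, move R, go to s0
s0 | _[c]c_   read c → write b, move L, go to s0
s0 | [_]bc_   read _ → write a, move R, go to s1
s1 | a[b]c_   read b → write _, move R, go to s1
s1 | a_[c]_   read c → write b, move L, go to s2
s2 | a[_]b_   read _ → write _, move R, go to s0
s0 | a_[b]_   read b → write _, move R, go to s3
s3 | a__[_]   read _ → write c, move L, go to s1
s1 | a_[_]c   read _ → write c, move R, go to s1
s1 | a_c[c]   read c → write b, move L, go to s2
s2 | a_[c]b   read c → write c, move L, go to s0
s0 | a[_]cb   read _ → write a, move R, go to s1
s1 | aa[c]b   read c → write b, move L, go to s2
s2 | a[a]bb
At halt the head is at cell 1.

1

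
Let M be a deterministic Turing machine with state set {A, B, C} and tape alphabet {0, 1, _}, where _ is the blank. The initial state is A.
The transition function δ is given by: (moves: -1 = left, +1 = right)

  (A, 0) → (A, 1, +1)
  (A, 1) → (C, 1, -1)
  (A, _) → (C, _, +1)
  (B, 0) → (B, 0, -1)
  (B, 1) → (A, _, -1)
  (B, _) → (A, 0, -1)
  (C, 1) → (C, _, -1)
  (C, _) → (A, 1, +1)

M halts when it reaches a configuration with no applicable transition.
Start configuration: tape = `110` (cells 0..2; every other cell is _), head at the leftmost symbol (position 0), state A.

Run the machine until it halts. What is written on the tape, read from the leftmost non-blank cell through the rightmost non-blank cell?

A | __[1]10   read 1 → write 1, move -1, go to C
C | _[_]110   read _ → write 1, move +1, go to A
A | _1[1]10   read 1 → write 1, move -1, go to C
C | _[1]110   read 1 → write _, move -1, go to C
C | [_]_110   read _ → write 1, move +1, go to A
A | 1[_]110   read _ → write _, move +1, go to C
C | 1_[1]10   read 1 → write _, move -1, go to C
C | 1[_]_10   read _ → write 1, move +1, go to A
A | 11[_]10   read _ → write _, move +1, go to C
C | 11_[1]0   read 1 → write _, move -1, go to C
C | 11[_]_0   read _ → write 1, move +1, go to A
A | 111[_]0   read _ → write _, move +1, go to C
C | 111_[0]
The non-blank tape span at halt is 111_0.

111_0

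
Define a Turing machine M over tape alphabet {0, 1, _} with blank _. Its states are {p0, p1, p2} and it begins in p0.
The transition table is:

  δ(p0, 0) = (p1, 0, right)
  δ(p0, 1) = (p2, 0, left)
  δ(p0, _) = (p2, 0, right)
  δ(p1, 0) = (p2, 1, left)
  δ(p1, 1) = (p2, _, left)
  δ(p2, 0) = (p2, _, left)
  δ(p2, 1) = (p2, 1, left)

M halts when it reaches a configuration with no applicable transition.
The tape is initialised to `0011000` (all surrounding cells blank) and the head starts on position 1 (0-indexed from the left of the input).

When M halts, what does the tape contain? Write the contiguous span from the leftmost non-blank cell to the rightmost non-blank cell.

state=p0 head=1 tape=_0[0]11000   (p0,0)→(p1,0,right)
state=p1 head=2 tape=_00[1]1000   (p1,1)→(p2,_,left)
state=p2 head=1 tape=_0[0]_1000   (p2,0)→(p2,_,left)
state=p2 head=0 tape=_[0]__1000   (p2,0)→(p2,_,left)
state=p2 head=-1 tape=[_]___1000
The non-blank tape span at halt is 1000.

1000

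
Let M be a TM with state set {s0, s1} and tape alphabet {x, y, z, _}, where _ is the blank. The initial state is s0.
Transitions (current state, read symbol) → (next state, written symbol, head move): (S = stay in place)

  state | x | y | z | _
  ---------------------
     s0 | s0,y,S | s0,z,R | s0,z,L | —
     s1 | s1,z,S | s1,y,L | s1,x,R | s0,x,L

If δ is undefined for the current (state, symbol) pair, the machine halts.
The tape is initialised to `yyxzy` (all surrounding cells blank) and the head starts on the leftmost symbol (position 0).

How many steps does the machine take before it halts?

state=s0 head=0 tape=_[y]yxzy   (s0,y)→(s0,z,R)
state=s0 head=1 tape=_z[y]xzy   (s0,y)→(s0,z,R)
state=s0 head=2 tape=_zz[x]zy   (s0,x)→(s0,y,S)
state=s0 head=2 tape=_zz[y]zy   (s0,y)→(s0,z,R)
state=s0 head=3 tape=_zzz[z]y   (s0,z)→(s0,z,L)
state=s0 head=2 tape=_zz[z]zy   (s0,z)→(s0,z,L)
state=s0 head=1 tape=_z[z]zzy   (s0,z)→(s0,z,L)
state=s0 head=0 tape=_[z]zzzy   (s0,z)→(s0,z,L)
state=s0 head=-1 tape=[_]zzzzy
M halts after 8 transitions.

8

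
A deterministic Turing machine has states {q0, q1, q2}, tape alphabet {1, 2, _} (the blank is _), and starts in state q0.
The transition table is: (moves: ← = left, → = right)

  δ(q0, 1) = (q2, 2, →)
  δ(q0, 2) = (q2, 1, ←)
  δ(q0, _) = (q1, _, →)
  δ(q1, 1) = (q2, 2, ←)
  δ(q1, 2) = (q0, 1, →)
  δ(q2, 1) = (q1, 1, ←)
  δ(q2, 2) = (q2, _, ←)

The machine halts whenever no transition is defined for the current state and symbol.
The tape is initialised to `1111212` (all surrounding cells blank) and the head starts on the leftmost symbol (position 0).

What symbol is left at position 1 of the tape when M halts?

q0 | _[1]111212   read 1 → write 2, move →, go to q2
q2 | _2[1]11212   read 1 → write 1, move ←, go to q1
q1 | _[2]111212   read 2 → write 1, move →, go to q0
q0 | _1[1]11212   read 1 → write 2, move →, go to q2
q2 | _12[1]1212   read 1 → write 1, move ←, go to q1
q1 | _1[2]11212   read 2 → write 1, move →, go to q0
q0 | _11[1]1212   read 1 → write 2, move →, go to q2
q2 | _112[1]212   read 1 → write 1, move ←, go to q1
q1 | _11[2]1212   read 2 → write 1, move →, go to q0
q0 | _111[1]212   read 1 → write 2, move →, go to q2
q2 | _1112[2]12   read 2 → write _, move ←, go to q2
q2 | _111[2]_12   read 2 → write _, move ←, go to q2
q2 | _11[1]__12   read 1 → write 1, move ←, go to q1
q1 | _1[1]1__12   read 1 → write 2, move ←, go to q2
q2 | _[1]21__12   read 1 → write 1, move ←, go to q1
q1 | [_]121__12
Cell 1 holds 2 when M halts.

2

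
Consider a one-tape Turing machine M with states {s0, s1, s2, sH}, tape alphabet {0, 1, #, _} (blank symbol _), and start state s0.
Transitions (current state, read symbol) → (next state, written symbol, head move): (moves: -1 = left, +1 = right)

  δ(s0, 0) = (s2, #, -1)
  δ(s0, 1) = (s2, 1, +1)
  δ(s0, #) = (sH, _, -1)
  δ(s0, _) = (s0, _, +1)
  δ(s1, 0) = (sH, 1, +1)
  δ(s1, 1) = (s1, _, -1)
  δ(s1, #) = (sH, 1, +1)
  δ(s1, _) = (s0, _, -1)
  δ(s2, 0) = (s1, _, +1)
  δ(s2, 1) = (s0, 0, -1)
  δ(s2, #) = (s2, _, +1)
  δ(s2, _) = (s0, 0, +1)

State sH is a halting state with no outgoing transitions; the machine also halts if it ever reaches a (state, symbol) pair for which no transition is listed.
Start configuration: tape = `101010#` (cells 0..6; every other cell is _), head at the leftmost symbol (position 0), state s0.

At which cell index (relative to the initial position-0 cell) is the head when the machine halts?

state=s0 head=0 tape=[1]01010#   (s0,1)→(s2,1,+1)
state=s2 head=1 tape=1[0]1010#   (s2,0)→(s1,_,+1)
state=s1 head=2 tape=1_[1]010#   (s1,1)→(s1,_,-1)
state=s1 head=1 tape=1[_]_010#   (s1,_)→(s0,_,-1)
state=s0 head=0 tape=[1]__010#   (s0,1)→(s2,1,+1)
state=s2 head=1 tape=1[_]_010#   (s2,_)→(s0,0,+1)
state=s0 head=2 tape=10[_]010#   (s0,_)→(s0,_,+1)
state=s0 head=3 tape=10_[0]10#   (s0,0)→(s2,#,-1)
state=s2 head=2 tape=10[_]#10#   (s2,_)→(s0,0,+1)
state=s0 head=3 tape=100[#]10#   (s0,#)→(sH,_,-1)
state=sH head=2 tape=10[0]_10#
At halt the head is at cell 2.

2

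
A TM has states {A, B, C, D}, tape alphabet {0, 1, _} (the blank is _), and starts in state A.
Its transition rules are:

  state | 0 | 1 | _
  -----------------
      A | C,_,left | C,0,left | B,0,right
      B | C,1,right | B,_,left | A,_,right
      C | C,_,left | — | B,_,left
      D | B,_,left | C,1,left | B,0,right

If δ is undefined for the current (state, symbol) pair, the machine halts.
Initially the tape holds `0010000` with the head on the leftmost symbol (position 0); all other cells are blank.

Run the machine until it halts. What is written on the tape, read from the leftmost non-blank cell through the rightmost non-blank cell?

0_0_01_0

state=A head=0 tape=__[0]010000   (A,0)→(C,_,left)
state=C head=-1 tape=_[_]_010000   (C,_)→(B,_,left)
state=B head=-2 tape=[_]__010000   (B,_)→(A,_,right)
state=A head=-1 tape=_[_]_010000   (A,_)→(B,0,right)
state=B head=0 tape=_0[_]010000   (B,_)→(A,_,right)
state=A head=1 tape=_0_[0]10000   (A,0)→(C,_,left)
state=C head=0 tape=_0[_]_10000   (C,_)→(B,_,left)
state=B head=-1 tape=_[0]__10000   (B,0)→(C,1,right)
state=C head=0 tape=_1[_]_10000   (C,_)→(B,_,left)
state=B head=-1 tape=_[1]__10000   (B,1)→(B,_,left)
state=B head=-2 tape=[_]___10000   (B,_)→(A,_,right)
state=A head=-1 tape=_[_]__10000   (A,_)→(B,0,right)
state=B head=0 tape=_0[_]_10000   (B,_)→(A,_,right)
state=A head=1 tape=_0_[_]10000   (A,_)→(B,0,right)
state=B head=2 tape=_0_0[1]0000   (B,1)→(B,_,left)
state=B head=1 tape=_0_[0]_0000   (B,0)→(C,1,right)
state=C head=2 tape=_0_1[_]0000   (C,_)→(B,_,left)
state=B head=1 tape=_0_[1]_0000   (B,1)→(B,_,left)
state=B head=0 tape=_0[_]__0000   (B,_)→(A,_,right)
state=A head=1 tape=_0_[_]_0000   (A,_)→(B,0,right)
state=B head=2 tape=_0_0[_]0000   (B,_)→(A,_,right)
state=A head=3 tape=_0_0_[0]000   (A,0)→(C,_,left)
state=C head=2 tape=_0_0[_]_000   (C,_)→(B,_,left)
state=B head=1 tape=_0_[0]__000   (B,0)→(C,1,right)
state=C head=2 tape=_0_1[_]_000   (C,_)→(B,_,left)
state=B head=1 tape=_0_[1]__000   (B,1)→(B,_,left)
state=B head=0 tape=_0[_]___000   (B,_)→(A,_,right)
state=A head=1 tape=_0_[_]__000   (A,_)→(B,0,right)
state=B head=2 tape=_0_0[_]_000   (B,_)→(A,_,right)
state=A head=3 tape=_0_0_[_]000   (A,_)→(B,0,right)
state=B head=4 tape=_0_0_0[0]00   (B,0)→(C,1,right)
state=C head=5 tape=_0_0_01[0]0   (C,0)→(C,_,left)
state=C head=4 tape=_0_0_0[1]_0
The non-blank tape span at halt is 0_0_01_0.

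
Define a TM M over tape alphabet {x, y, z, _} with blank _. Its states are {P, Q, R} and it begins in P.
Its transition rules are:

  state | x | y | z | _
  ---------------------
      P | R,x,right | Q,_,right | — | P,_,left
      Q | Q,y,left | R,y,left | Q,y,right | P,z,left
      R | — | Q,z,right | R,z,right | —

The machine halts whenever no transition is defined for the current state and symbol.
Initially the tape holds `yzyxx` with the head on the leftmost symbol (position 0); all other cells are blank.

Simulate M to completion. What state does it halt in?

state=P head=0 tape=[y]zyxx_   (P,y)→(Q,_,right)
state=Q head=1 tape=_[z]yxx_   (Q,z)→(Q,y,right)
state=Q head=2 tape=_y[y]xx_   (Q,y)→(R,y,left)
state=R head=1 tape=_[y]yxx_   (R,y)→(Q,z,right)
state=Q head=2 tape=_z[y]xx_   (Q,y)→(R,y,left)
state=R head=1 tape=_[z]yxx_   (R,z)→(R,z,right)
state=R head=2 tape=_z[y]xx_   (R,y)→(Q,z,right)
state=Q head=3 tape=_zz[x]x_   (Q,x)→(Q,y,left)
state=Q head=2 tape=_z[z]yx_   (Q,z)→(Q,y,right)
state=Q head=3 tape=_zy[y]x_   (Q,y)→(R,y,left)
state=R head=2 tape=_z[y]yx_   (R,y)→(Q,z,right)
state=Q head=3 tape=_zz[y]x_   (Q,y)→(R,y,left)
state=R head=2 tape=_z[z]yx_   (R,z)→(R,z,right)
state=R head=3 tape=_zz[y]x_   (R,y)→(Q,z,right)
state=Q head=4 tape=_zzz[x]_   (Q,x)→(Q,y,left)
state=Q head=3 tape=_zz[z]y_   (Q,z)→(Q,y,right)
state=Q head=4 tape=_zzy[y]_   (Q,y)→(R,y,left)
state=R head=3 tape=_zz[y]y_   (R,y)→(Q,z,right)
state=Q head=4 tape=_zzz[y]_   (Q,y)→(R,y,left)
state=R head=3 tape=_zz[z]y_   (R,z)→(R,z,right)
state=R head=4 tape=_zzz[y]_   (R,y)→(Q,z,right)
state=Q head=5 tape=_zzzz[_]   (Q,_)→(P,z,left)
state=P head=4 tape=_zzz[z]z
No transition is defined for (P, z); M halts in state P.

P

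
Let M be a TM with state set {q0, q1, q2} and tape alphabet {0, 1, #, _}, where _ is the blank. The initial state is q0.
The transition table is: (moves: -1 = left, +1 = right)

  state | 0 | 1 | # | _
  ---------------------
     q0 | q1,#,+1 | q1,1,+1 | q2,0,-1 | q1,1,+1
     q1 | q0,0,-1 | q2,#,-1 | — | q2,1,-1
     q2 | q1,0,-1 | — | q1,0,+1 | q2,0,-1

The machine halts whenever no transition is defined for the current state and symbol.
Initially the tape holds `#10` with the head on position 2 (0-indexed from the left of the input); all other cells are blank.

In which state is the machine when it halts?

state=q0 head=2 tape=#1[0]_   (q0,0)→(q1,#,+1)
state=q1 head=3 tape=#1#[_]   (q1,_)→(q2,1,-1)
state=q2 head=2 tape=#1[#]1   (q2,#)→(q1,0,+1)
state=q1 head=3 tape=#10[1]   (q1,1)→(q2,#,-1)
state=q2 head=2 tape=#1[0]#   (q2,0)→(q1,0,-1)
state=q1 head=1 tape=#[1]0#   (q1,1)→(q2,#,-1)
state=q2 head=0 tape=[#]#0#   (q2,#)→(q1,0,+1)
state=q1 head=1 tape=0[#]0#
No transition is defined for (q1, #); M halts in state q1.

q1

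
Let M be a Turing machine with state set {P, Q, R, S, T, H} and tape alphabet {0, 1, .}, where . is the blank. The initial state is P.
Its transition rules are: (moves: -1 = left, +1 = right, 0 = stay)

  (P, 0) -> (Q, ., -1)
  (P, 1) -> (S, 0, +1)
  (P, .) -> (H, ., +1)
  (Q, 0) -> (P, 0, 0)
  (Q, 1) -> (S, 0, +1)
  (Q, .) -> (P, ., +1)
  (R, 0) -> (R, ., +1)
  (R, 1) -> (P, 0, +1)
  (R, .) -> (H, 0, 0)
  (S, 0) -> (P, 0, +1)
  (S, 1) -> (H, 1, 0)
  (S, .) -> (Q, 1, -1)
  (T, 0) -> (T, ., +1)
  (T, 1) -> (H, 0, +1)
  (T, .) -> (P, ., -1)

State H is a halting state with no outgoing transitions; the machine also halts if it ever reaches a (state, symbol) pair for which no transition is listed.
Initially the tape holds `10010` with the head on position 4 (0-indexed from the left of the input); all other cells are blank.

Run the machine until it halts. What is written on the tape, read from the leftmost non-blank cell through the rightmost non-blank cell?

1..1

P | .1001[0]   read 0 → write ., move -1, go to Q
Q | .100[1].   read 1 → write 0, move +1, go to S
S | .1000[.]   read . → write 1, move -1, go to Q
Q | .100[0]1   read 0 → write 0, move 0, go to P
P | .100[0]1   read 0 → write ., move -1, go to Q
Q | .10[0].1   read 0 → write 0, move 0, go to P
P | .10[0].1   read 0 → write ., move -1, go to Q
Q | .1[0]..1   read 0 → write 0, move 0, go to P
P | .1[0]..1   read 0 → write ., move -1, go to Q
Q | .[1]...1   read 1 → write 0, move +1, go to S
S | .0[.]..1   read . → write 1, move -1, go to Q
Q | .[0]1..1   read 0 → write 0, move 0, go to P
P | .[0]1..1   read 0 → write ., move -1, go to Q
Q | [.].1..1   read . → write ., move +1, go to P
P | .[.]1..1   read . → write ., move +1, go to H
H | ..[1]..1
The non-blank tape span at halt is 1..1.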